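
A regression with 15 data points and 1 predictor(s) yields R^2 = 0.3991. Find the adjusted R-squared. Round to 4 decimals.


Using the formula:
(1 - 0.3991) = 0.6009.
Multiply by 14/13: 0.6009 * 14 = 8.4126, then 8.4126 / 13 = 0.6471.
Adj R^2 = 1 - 0.6471 = 0.3529.

0.3529


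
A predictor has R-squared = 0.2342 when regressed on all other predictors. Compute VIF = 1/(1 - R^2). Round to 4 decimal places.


Using VIF = 1/(1 - R^2_j):
1 - 0.2342 = 0.7658.
VIF = 1.3058.

1.3058


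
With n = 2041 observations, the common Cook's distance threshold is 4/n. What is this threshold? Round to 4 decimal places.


The threshold is 4/n.
4/2041 = 0.0020.

0.0020


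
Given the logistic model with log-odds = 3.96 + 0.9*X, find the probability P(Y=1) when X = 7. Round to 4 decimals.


Linear predictor: z = 3.96 + 0.9 * 7 = 10.2600.
P = 1/(1 + exp(-10.2600)) = 1/(1 + 0.0000) = 1.0000.

1.0000


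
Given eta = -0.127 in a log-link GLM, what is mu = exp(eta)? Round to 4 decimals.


The inverse log link gives:
mu = exp(-0.127) = 0.8807.

0.8807


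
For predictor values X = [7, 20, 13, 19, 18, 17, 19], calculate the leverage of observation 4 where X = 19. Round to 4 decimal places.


n = 7, xbar = 16.1429.
SXX = sum((xi - xbar)^2) = 128.8571.
h = 1/7 + (19 - 16.1429)^2 / 128.8571 = 0.2062.

0.2062


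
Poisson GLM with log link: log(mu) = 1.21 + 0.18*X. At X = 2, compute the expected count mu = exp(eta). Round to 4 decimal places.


Linear predictor: eta = 1.21 + (0.18)(2) = 1.5700.
Expected count: mu = exp(1.5700) = 4.8066.

4.8066


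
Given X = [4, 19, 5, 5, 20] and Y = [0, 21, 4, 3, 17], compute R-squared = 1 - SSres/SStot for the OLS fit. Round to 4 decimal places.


After computing the OLS fit (b0=-2.8710, b1=1.1199):
SSres = 17.3869, SStot = 350.0000.
R^2 = 1 - 17.3869/350.0000 = 0.9503.

0.9503


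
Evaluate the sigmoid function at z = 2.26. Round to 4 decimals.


Compute exp(-2.2600) = 0.1044.
Sigmoid = 1 / (1 + 0.1044) = 1 / 1.1044 = 0.9055.

0.9055


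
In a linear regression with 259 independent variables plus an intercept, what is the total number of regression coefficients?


Total coefficients = number of predictors + 1 (for the intercept).
= 259 + 1 = 260.

260


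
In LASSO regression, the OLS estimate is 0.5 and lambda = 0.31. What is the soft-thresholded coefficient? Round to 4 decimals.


Check: |0.5| = 0.5 vs lambda = 0.31.
Since |beta| > lambda, coefficient = sign(beta)*(|beta| - lambda) = 0.1900.
Soft-thresholded coefficient = 0.1900.

0.1900


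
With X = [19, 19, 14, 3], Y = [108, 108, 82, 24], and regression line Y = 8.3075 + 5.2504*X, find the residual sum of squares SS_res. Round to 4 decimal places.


Compute predicted values, then residuals = yi - yhat_i.
Residuals: [-0.0651, -0.0651, 0.1869, -0.0587].
SSres = sum(residual^2) = 0.0469.

0.0469


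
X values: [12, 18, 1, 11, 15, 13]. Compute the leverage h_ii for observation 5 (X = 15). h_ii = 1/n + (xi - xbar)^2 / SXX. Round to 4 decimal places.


Mean of X: xbar = 11.6667.
SXX = 167.3333.
For X = 15: h = 1/6 + (15 - 11.6667)^2/167.3333 = 0.2331.

0.2331


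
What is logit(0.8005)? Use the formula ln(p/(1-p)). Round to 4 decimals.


1 - p = 0.1995.
p/(1-p) = 4.0125.
logit = ln(4.0125) = 1.3894.

1.3894


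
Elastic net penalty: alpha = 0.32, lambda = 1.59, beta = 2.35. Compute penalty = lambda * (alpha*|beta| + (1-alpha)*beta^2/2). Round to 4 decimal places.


L1 component = 0.32 * |2.35| = 0.7520.
L2 component = 0.68 * 2.35^2 / 2 = 1.8777.
Penalty = 1.59 * (0.7520 + 1.8777) = 1.59 * 2.6297 = 4.1811.

4.1811


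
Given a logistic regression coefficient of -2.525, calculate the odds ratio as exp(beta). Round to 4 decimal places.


The odds ratio is computed as:
OR = e^(-2.525) = 0.0801.

0.0801


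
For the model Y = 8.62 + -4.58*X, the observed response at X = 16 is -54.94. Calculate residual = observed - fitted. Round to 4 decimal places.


Compute yhat = 8.62 + (-4.58)(16) = -64.6600.
Residual = actual - predicted = -54.94 - -64.6600 = 9.7200.

9.7200


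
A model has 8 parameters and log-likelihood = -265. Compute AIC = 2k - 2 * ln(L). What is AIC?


AIC = 2k - 2*loglik = 2(8) - 2(-265).
= 16 + 530 = 546.

546


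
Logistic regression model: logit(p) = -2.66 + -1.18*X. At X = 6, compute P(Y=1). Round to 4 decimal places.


z = -2.66 + -1.18 * 6 = -9.7400.
Sigmoid: P = 1 / (1 + exp(9.7400)) = 0.0001.

0.0001


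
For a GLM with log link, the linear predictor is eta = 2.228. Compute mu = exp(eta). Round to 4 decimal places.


Apply the inverse link:
mu = e^2.228 = 9.2813.

9.2813


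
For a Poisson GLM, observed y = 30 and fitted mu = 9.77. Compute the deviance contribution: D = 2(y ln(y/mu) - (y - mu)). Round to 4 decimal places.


First: ln(30/9.77) = 1.121881.
Then: 30 * 1.121881 = 33.656430.
y - mu = 30 - 9.77 = 20.23.
D = 2(33.656430 - 20.23) = 26.852860, which rounds to 26.8529.

26.8529


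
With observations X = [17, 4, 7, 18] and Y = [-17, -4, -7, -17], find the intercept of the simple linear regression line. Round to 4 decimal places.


Compute b1 = -0.9564 from the OLS formula.
With xbar = 11.5000 and ybar = -11.2500, the intercept is:
b0 = -11.2500 - -0.9564 * 11.5000 = -0.2517.

-0.2517


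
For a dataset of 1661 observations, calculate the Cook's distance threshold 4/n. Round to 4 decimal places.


The threshold is 4/n.
4/1661 = 0.0024.

0.0024


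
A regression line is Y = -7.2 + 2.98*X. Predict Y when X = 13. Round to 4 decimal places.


Plug X = 13 into Y = -7.2 + 2.98*X:
Y = -7.2 + 38.7400 = 31.5400.

31.5400


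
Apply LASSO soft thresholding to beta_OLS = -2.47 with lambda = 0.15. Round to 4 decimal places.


Check: |-2.47| = 2.47 vs lambda = 0.15.
Since |beta| > lambda, coefficient = sign(beta)*(|beta| - lambda) = -2.3200.
Soft-thresholded coefficient = -2.3200.

-2.3200


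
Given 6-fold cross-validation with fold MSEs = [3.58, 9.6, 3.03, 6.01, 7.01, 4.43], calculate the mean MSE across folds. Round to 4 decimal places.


Total MSE across folds = 33.6600.
CV-MSE = 33.6600/6 = 5.6100.

5.6100


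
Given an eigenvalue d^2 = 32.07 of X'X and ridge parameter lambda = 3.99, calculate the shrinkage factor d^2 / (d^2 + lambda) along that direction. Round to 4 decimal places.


Compute the denominator: 32.07 + 3.99 = 36.0600.
Shrinkage factor = 32.07 / 36.0600 = 0.8894.

0.8894


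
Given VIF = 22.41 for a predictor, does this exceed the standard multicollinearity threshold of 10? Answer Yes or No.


Compare VIF = 22.41 to the threshold of 10.
22.41 >= 10, so the answer is Yes.

Yes


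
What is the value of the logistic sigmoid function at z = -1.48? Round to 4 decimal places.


Compute exp(1.4800) = 4.3929.
Sigmoid = 1 / (1 + 4.3929) = 1 / 5.3929 = 0.1854.

0.1854


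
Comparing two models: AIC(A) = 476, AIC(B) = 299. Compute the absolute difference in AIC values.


Compute |476 - 299| = 177.
Model B has the smaller AIC.

177


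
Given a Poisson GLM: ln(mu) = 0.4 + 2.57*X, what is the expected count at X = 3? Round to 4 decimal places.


eta = 0.4 + 2.57 * 3 = 8.1100.
mu = exp(8.1100) = 3327.5780.

3327.5780


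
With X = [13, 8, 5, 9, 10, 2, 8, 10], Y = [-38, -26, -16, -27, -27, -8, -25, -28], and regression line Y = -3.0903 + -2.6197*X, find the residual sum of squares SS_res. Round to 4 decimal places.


For each point, residual = actual - predicted.
Residuals: [-0.8536, -1.9521, 0.1888, -0.3324, 2.2873, 0.3297, -0.9521, 1.2873].
Sum of squared residuals = 12.5895.

12.5895


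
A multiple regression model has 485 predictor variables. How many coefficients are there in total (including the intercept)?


Each predictor gets one coefficient, plus one intercept.
Total parameters = 485 + 1 = 486.

486


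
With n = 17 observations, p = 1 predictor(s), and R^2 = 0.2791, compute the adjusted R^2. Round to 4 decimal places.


Adjusted R^2 = 1 - (1 - R^2) * (n-1)/(n-p-1).
(1 - R^2) = 0.7209.
(n-1)/(n-p-1) = 16/15.
(1 - R^2) * (n-1) = 0.7209 * 16 = 11.5344.
Divide by (n-p-1): 11.5344 / 15 = 0.7690.
Adj R^2 = 1 - 0.7690 = 0.2310.

0.2310


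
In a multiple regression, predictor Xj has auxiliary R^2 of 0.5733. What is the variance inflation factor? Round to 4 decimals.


Denominator: 1 - 0.5733 = 0.4267.
VIF = 1 / 0.4267 = 2.3436.

2.3436


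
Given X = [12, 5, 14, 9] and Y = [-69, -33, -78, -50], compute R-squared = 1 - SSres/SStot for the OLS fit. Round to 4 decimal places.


After computing the OLS fit (b0=-6.4130, b1=-5.1087):
SSres = 8.4565, SStot = 1209.0000.
R^2 = 1 - 8.4565/1209.0000 = 0.9930.

0.9930


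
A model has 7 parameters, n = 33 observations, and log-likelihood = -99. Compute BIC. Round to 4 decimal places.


ln(33) = 3.496508.
k * ln(n) = 7 * 3.496508 = 24.475556.
-2L = 198.
BIC = 24.475556 + 198 = 222.475556, which rounds to 222.4756.

222.4756


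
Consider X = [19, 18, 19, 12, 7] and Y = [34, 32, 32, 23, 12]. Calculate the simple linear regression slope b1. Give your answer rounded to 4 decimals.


The sample means are xbar = 15.0000 and ybar = 26.6000.
Compute S_xx = 114.0000 and S_xy = 195.0000.
Slope b1 = S_xy / S_xx = 195.0000 / 114.0000 = 1.7105.

1.7105


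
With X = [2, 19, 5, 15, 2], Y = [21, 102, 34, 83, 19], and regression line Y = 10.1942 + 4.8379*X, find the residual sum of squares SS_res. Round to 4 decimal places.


Compute predicted values, then residuals = yi - yhat_i.
Residuals: [1.1300, -0.1143, -0.3837, 0.2373, -0.8700].
SSres = sum(residual^2) = 2.2504.

2.2504


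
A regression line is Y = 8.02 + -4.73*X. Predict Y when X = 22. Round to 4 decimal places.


Plug X = 22 into Y = 8.02 + -4.73*X:
Y = 8.02 + -104.0600 = -96.0400.

-96.0400


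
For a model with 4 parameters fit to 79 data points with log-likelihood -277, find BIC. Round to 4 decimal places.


ln(79) = 4.369448.
k * ln(n) = 4 * 4.369448 = 17.477792.
-2L = 554.
BIC = 17.477792 + 554 = 571.477792, which rounds to 571.4778.

571.4778


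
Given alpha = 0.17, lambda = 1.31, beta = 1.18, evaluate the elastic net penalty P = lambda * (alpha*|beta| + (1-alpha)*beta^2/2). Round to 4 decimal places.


Compute:
L1 = 0.17 * 1.18 = 0.2006.
L2 = 0.83 * 1.18^2 / 2 = 0.5778.
Penalty = 1.31 * (0.2006 + 0.5778) = 1.0198.

1.0198


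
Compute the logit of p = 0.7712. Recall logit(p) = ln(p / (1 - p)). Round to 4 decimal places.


The odds are p/(1-p) = 0.7712 / 0.2288 = 3.3706.
logit(p) = ln(3.3706) = 1.2151.

1.2151


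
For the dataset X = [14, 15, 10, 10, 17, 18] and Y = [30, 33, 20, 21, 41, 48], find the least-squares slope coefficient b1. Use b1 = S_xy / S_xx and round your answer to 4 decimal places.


First compute the means: xbar = 14.0000, ybar = 32.1667.
Then S_xx = sum((xi - xbar)^2) = 58.0000.
S_xy = sum((xi - xbar)(yi - ybar)) = 184.0000.
b1 = S_xy / S_xx = 184.0000 / 58.0000 = 3.1724.

3.1724


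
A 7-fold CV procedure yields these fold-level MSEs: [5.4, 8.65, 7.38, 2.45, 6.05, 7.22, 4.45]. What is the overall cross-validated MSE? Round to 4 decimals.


Add all fold MSEs: 41.6000.
Divide by k = 7: 41.6000/7 = 5.9429.

5.9429


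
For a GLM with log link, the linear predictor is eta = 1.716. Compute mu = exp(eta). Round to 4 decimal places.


The inverse log link gives:
mu = exp(1.716) = 5.5622.

5.5622


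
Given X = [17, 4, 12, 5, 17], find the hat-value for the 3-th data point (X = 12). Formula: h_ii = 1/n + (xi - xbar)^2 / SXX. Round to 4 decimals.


n = 5, xbar = 11.0000.
SXX = sum((xi - xbar)^2) = 158.0000.
h = 1/5 + (12 - 11.0000)^2 / 158.0000 = 0.2063.

0.2063


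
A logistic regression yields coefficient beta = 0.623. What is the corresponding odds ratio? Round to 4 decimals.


Odds ratio = exp(beta) = exp(0.623).
= 1.8645.

1.8645


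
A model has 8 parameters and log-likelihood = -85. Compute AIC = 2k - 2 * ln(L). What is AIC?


Compute:
2k = 2*8 = 16.
-2*loglik = -2*(-85) = 170.
AIC = 16 + 170 = 186.

186


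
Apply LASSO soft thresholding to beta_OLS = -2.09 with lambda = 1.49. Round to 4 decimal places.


Check: |-2.09| = 2.09 vs lambda = 1.49.
Since |beta| > lambda, coefficient = sign(beta)*(|beta| - lambda) = -0.6000.
Soft-thresholded coefficient = -0.6000.

-0.6000


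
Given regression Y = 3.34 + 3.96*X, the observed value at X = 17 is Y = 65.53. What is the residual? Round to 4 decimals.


Fitted value at X = 17 is yhat = 3.34 + 3.96*17 = 70.6600.
Residual = 65.53 - 70.6600 = -5.1300.

-5.1300


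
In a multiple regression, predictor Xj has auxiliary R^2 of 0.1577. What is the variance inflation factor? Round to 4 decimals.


Using VIF = 1/(1 - R^2_j):
1 - 0.1577 = 0.8423.
VIF = 1.1872.

1.1872


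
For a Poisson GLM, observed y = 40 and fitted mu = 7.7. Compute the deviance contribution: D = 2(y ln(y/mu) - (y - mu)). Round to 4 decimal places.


First: ln(40/7.7) = 1.647659.
Then: 40 * 1.647659 = 65.906360.
y - mu = 40 - 7.7 = 32.3.
D = 2(65.906360 - 32.3) = 67.212720, which rounds to 67.2127.

67.2127


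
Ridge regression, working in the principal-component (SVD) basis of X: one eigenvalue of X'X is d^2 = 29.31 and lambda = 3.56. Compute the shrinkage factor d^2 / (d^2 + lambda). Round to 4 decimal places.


Denominator = d^2 + lambda = 29.31 + 3.56 = 32.8700.
Shrinkage = 29.31 / 32.8700 = 0.8917.

0.8917


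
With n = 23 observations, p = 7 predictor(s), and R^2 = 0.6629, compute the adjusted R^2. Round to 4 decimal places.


Adjusted R^2 = 1 - (1 - R^2) * (n-1)/(n-p-1).
(1 - R^2) = 0.3371.
(n-1)/(n-p-1) = 22/15.
(1 - R^2) * (n-1) = 0.3371 * 22 = 7.4162.
Divide by (n-p-1): 7.4162 / 15 = 0.4944.
Adj R^2 = 1 - 0.4944 = 0.5056.

0.5056


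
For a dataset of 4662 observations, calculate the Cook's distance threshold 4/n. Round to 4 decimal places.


The threshold is 4/n.
4/4662 = 0.0009.

0.0009


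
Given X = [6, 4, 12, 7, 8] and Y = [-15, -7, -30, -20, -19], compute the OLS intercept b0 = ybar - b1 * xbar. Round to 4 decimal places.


Compute b1 = -2.7443 from the OLS formula.
With xbar = 7.4000 and ybar = -18.2000, the intercept is:
b0 = -18.2000 - -2.7443 * 7.4000 = 2.1080.

2.1080


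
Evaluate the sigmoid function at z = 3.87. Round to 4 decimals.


First, exp(-3.8700) = 0.0209.
Then sigma(z) = 1/(1 + 0.0209) = 0.9796.

0.9796


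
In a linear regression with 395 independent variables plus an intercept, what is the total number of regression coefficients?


Including the intercept, the model has 395 predictor coefficients + 1 intercept.
Total = 396.

396


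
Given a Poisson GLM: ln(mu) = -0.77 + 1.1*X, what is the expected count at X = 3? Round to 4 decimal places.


Compute eta = -0.77 + 1.1 * 3 = 2.5300.
Apply inverse link: mu = e^2.5300 = 12.5535.

12.5535


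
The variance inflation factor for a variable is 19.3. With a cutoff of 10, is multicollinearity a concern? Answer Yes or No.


Check: VIF = 19.3 vs threshold = 10.
Since 19.3 >= 10, the answer is Yes.

Yes


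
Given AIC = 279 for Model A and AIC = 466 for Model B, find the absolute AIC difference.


|AIC_A - AIC_B| = |279 - 466| = 187.
Model A is preferred (lower AIC).

187


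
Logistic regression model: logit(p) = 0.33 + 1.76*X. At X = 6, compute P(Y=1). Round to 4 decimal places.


Linear predictor: z = 0.33 + 1.76 * 6 = 10.8900.
P = 1/(1 + exp(-10.8900)) = 1/(1 + 0.0000) = 1.0000.

1.0000


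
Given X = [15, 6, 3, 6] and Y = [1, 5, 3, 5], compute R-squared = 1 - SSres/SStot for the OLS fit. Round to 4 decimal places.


The fitted line is Y = 5.4444 + -0.2593*X.
SSres = 5.5556, SStot = 11.0000.
R^2 = 1 - SSres/SStot = 0.4949.

0.4949


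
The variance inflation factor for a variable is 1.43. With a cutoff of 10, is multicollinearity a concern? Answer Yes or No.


Compare VIF = 1.43 to the threshold of 10.
1.43 < 10, so the answer is No.

No


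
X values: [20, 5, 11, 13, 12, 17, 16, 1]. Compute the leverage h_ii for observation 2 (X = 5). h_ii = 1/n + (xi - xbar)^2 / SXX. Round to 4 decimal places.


Compute xbar = 11.8750 with n = 8 observations.
SXX = 276.8750.
Leverage = 1/8 + (5 - 11.8750)^2/276.8750 = 0.2957.

0.2957


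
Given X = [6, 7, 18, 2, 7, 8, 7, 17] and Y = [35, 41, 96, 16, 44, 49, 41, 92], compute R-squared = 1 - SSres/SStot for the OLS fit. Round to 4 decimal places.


The fitted line is Y = 6.6667 + 5.0093*X.
SSres = 15.4815, SStot = 5435.5000.
R^2 = 1 - SSres/SStot = 0.9972.

0.9972


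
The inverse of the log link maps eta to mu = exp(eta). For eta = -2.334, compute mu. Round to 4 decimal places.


mu = exp(eta) = exp(-2.334).
= 0.0969.

0.0969


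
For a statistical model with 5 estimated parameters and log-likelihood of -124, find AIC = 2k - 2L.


AIC = 2k - 2*loglik = 2(5) - 2(-124).
= 10 + 248 = 258.

258


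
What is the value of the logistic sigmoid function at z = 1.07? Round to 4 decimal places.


First, exp(-1.0700) = 0.3430.
Then sigma(z) = 1/(1 + 0.3430) = 0.7446.

0.7446


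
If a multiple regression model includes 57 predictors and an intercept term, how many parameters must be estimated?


Total coefficients = number of predictors + 1 (for the intercept).
= 57 + 1 = 58.

58


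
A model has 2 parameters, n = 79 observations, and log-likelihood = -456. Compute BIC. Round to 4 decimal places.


ln(79) = 4.369448.
k * ln(n) = 2 * 4.369448 = 8.738896.
-2L = 912.
BIC = 8.738896 + 912 = 920.738896, which rounds to 920.7389.

920.7389


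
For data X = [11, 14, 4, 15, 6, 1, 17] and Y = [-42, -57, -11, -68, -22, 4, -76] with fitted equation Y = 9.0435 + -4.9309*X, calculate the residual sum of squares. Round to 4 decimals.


For each point, residual = actual - predicted.
Residuals: [3.1964, 2.9891, -0.3199, -3.0800, -1.4581, -0.1126, -1.2182].
Sum of squared residuals = 32.3632.

32.3632


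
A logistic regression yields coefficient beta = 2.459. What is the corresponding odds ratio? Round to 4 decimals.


Odds ratio = exp(beta) = exp(2.459).
= 11.6931.

11.6931


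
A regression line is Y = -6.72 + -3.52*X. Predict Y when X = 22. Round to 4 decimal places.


Predicted value:
Y = -6.72 + (-3.52)(22) = -6.72 + -77.4400 = -84.1600.

-84.1600


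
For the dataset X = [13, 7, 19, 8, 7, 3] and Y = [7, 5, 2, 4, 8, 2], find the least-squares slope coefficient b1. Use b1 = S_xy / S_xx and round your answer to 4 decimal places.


Calculate xbar = 9.5000, ybar = 4.6667.
S_xx = 159.5000, S_xy = -8.0000.
Using b1 = S_xy / S_xx = -8.0000 / 159.5000, we get b1 = -0.0502.

-0.0502


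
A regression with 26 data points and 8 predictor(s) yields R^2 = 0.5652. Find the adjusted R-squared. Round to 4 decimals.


Using the formula:
(1 - 0.5652) = 0.4348.
Multiply by 25/17: 0.4348 * 25 = 10.8700, then 10.8700 / 17 = 0.6394.
Adj R^2 = 1 - 0.6394 = 0.3606.

0.3606


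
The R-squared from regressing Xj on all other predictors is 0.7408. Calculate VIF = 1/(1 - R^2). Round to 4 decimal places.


Using VIF = 1/(1 - R^2_j):
1 - 0.7408 = 0.2592.
VIF = 3.8580.

3.8580


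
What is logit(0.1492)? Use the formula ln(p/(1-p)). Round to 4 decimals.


Compute the odds: 0.1492/0.8508 = 0.1754.
Take the natural log: ln(0.1754) = -1.7409.

-1.7409


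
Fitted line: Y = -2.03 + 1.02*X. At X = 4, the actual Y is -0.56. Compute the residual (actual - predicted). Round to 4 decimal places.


Fitted value at X = 4 is yhat = -2.03 + 1.02*4 = 2.0500.
Residual = -0.56 - 2.0500 = -2.6100.

-2.6100


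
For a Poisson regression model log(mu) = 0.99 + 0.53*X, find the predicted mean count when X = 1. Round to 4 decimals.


Linear predictor: eta = 0.99 + (0.53)(1) = 1.5200.
Expected count: mu = exp(1.5200) = 4.5722.

4.5722


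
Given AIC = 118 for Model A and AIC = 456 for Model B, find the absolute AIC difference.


Compute |118 - 456| = 338.
Model A has the smaller AIC.

338


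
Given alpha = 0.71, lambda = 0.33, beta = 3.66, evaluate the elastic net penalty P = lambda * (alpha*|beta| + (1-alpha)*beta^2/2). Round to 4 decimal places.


Compute:
L1 = 0.71 * 3.66 = 2.5986.
L2 = 0.29 * 3.66^2 / 2 = 1.9424.
Penalty = 0.33 * (2.5986 + 1.9424) = 1.4985.

1.4985


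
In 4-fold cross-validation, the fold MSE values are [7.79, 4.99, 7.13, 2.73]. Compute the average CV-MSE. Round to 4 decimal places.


Add all fold MSEs: 22.6400.
Divide by k = 4: 22.6400/4 = 5.6600.

5.6600


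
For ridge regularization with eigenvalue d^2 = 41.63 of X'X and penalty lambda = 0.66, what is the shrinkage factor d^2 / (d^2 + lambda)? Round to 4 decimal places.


Compute the denominator: 41.63 + 0.66 = 42.2900.
Shrinkage factor = 41.63 / 42.2900 = 0.9844.

0.9844


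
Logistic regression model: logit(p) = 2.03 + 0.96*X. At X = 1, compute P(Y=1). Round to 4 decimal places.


z = 2.03 + 0.96 * 1 = 2.9900.
Sigmoid: P = 1 / (1 + exp(-2.9900)) = 0.9521.

0.9521


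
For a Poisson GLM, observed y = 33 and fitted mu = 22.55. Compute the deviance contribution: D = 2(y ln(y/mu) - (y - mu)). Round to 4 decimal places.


y/mu = 33/22.55 = 1.463415 (approx.), and ln(33/22.55) = 0.380772.
y * ln(y/mu) = 33 * 0.380772 = 12.565476.
y - mu = 10.45.
D = 2 * (12.565476 - 10.45) = 4.230952, which rounds to 4.2310.

4.2310


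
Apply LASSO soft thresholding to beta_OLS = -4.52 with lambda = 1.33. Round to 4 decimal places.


Absolute value: |-4.52| = 4.52.
Compare to lambda = 1.33.
Since |beta| > lambda, coefficient = sign(beta)*(|beta| - lambda) = -3.1900.

-3.1900


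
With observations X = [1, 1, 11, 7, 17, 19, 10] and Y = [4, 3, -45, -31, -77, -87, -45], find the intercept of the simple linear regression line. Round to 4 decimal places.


The slope is b1 = -4.9909.
Sample means are xbar = 9.4286 and ybar = -39.7143.
Intercept: b0 = -39.7143 - (-4.9909)(9.4286) = 7.3432.

7.3432


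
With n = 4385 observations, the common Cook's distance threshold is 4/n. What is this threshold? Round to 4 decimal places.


Cook's distance cutoff = 4/n = 4/4385.
= 0.0009.

0.0009


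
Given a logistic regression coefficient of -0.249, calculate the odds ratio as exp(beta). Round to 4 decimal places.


exp(-0.249) = 0.7796.
So the odds ratio is 0.7796.

0.7796


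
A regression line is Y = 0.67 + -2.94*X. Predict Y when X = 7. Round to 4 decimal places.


Predicted value:
Y = 0.67 + (-2.94)(7) = 0.67 + -20.5800 = -19.9100.

-19.9100


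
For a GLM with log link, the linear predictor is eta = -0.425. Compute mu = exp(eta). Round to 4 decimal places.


Apply the inverse link:
mu = e^-0.425 = 0.6538.

0.6538


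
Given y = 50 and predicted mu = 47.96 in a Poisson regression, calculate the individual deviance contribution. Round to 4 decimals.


First: ln(50/47.96) = 0.041656.
Then: 50 * 0.041656 = 2.082800.
y - mu = 50 - 47.96 = 2.04.
D = 2(2.082800 - 2.04) = 0.085600, which rounds to 0.0856.

0.0856


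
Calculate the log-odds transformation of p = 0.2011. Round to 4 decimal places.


Compute the odds: 0.2011/0.7989 = 0.2517.
Take the natural log: ln(0.2517) = -1.3794.

-1.3794


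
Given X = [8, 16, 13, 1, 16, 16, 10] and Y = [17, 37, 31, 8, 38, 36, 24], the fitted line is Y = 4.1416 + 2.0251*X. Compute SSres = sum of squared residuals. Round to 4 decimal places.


For each point, residual = actual - predicted.
Residuals: [-3.3424, 0.4568, 0.5321, 1.8333, 1.4568, -0.5432, -0.3926].
Sum of squared residuals = 17.5959.

17.5959


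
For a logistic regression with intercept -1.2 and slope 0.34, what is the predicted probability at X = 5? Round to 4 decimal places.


z = -1.2 + 0.34 * 5 = 0.5000.
Sigmoid: P = 1 / (1 + exp(-0.5000)) = 0.6225.

0.6225


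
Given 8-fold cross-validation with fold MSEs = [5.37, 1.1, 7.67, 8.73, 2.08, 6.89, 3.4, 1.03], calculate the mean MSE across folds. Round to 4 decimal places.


Sum of fold MSEs = 36.2700.
Average = 36.2700 / 8 = 4.5338.

4.5338


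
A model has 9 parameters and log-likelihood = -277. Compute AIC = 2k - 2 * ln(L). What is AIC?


Compute:
2k = 2*9 = 18.
-2*loglik = -2*(-277) = 554.
AIC = 18 + 554 = 572.

572


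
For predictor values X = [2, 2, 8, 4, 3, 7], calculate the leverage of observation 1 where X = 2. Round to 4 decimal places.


n = 6, xbar = 4.3333.
SXX = sum((xi - xbar)^2) = 33.3333.
h = 1/6 + (2 - 4.3333)^2 / 33.3333 = 0.3300.

0.3300


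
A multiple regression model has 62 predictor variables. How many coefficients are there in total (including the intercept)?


Each predictor gets one coefficient, plus one intercept.
Total parameters = 62 + 1 = 63.

63


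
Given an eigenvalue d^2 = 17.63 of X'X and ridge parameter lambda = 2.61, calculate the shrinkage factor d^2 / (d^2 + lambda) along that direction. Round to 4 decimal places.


d^2 + lambda = 17.63 + 2.61 = 20.2400.
Shrinkage factor = 17.63/20.2400 = 0.8710.

0.8710


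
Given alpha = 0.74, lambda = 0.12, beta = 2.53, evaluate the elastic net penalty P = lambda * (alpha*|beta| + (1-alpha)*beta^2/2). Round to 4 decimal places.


Compute:
L1 = 0.74 * 2.53 = 1.8722.
L2 = 0.26 * 2.53^2 / 2 = 0.8321.
Penalty = 0.12 * (1.8722 + 0.8321) = 0.3245.

0.3245


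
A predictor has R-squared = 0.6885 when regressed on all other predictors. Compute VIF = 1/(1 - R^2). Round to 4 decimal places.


Using VIF = 1/(1 - R^2_j):
1 - 0.6885 = 0.3115.
VIF = 3.2103.

3.2103


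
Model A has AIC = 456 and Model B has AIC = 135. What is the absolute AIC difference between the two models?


Absolute difference = |456 - 135| = 321.
The model with lower AIC (B) is preferred.

321


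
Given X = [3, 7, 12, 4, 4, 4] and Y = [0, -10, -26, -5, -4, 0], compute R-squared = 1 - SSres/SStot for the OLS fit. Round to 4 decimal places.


Fit the OLS line: b0 = 8.6105, b1 = -2.8430.
SSres = 16.0872.
SStot = 479.5000.
R^2 = 1 - 16.0872/479.5000 = 0.9665.

0.9665


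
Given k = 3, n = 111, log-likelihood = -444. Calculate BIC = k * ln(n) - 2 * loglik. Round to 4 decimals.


k * ln(n) = 3 * ln(111) = 3 * 4.709530 = 14.128590.
-2 * loglik = -2 * (-444) = 888.
BIC = 14.128590 + 888 = 902.128590, which rounds to 902.1286.

902.1286


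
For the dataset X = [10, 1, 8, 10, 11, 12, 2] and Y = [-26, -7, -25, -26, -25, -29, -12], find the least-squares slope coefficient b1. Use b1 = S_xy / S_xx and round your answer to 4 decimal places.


First compute the means: xbar = 7.7143, ybar = -21.4286.
Then S_xx = sum((xi - xbar)^2) = 117.4286.
S_xy = sum((xi - xbar)(yi - ybar)) = -216.8571.
b1 = S_xy / S_xx = -216.8571 / 117.4286 = -1.8467.

-1.8467


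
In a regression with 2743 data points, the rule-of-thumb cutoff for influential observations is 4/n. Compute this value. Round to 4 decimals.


Using the rule of thumb:
Threshold = 4 / 2743 = 0.0015.

0.0015


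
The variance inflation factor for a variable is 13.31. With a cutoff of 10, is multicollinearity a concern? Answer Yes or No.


Compare VIF = 13.31 to the threshold of 10.
13.31 >= 10, so the answer is Yes.

Yes


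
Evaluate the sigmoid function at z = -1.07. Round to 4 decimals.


Compute exp(1.0700) = 2.9154.
Sigmoid = 1 / (1 + 2.9154) = 1 / 3.9154 = 0.2554.

0.2554


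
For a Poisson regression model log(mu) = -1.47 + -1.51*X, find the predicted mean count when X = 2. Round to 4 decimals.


Compute eta = -1.47 + -1.51 * 2 = -4.4900.
Apply inverse link: mu = e^-4.4900 = 0.0112.

0.0112


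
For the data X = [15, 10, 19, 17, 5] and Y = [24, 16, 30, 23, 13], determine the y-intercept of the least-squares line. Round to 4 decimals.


First find the slope: b1 = 1.1398.
Means: xbar = 13.2000, ybar = 21.2000.
b0 = ybar - b1 * xbar = 21.2000 - 1.1398 * 13.2000 = 6.1553.

6.1553


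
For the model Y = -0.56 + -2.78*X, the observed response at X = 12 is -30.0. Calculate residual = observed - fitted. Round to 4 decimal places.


Predicted = -0.56 + -2.78 * 12 = -33.9200.
Residual = -30.0 - -33.9200 = 3.9200.

3.9200


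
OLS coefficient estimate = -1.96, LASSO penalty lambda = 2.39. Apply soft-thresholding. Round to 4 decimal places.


Check: |-1.96| = 1.96 vs lambda = 2.39.
Since |beta| <= lambda, the coefficient is set to 0.
Soft-thresholded coefficient = 0.0000.

0.0000


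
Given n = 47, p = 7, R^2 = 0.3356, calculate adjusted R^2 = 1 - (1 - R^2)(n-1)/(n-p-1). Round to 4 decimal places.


Using the formula:
(1 - 0.3356) = 0.6644.
Multiply by 46/39: 0.6644 * 46 = 30.5624, then 30.5624 / 39 = 0.7837.
Adj R^2 = 1 - 0.7837 = 0.2163.

0.2163


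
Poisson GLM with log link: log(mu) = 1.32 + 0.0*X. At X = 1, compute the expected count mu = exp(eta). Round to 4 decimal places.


Linear predictor: eta = 1.32 + (0.0)(1) = 1.3200.
Expected count: mu = exp(1.3200) = 3.7434.

3.7434


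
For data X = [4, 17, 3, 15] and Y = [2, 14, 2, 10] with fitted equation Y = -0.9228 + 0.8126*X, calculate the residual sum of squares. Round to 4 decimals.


Compute predicted values, then residuals = yi - yhat_i.
Residuals: [-0.3276, 1.1086, 0.4850, -1.2662].
SSres = sum(residual^2) = 3.1748.

3.1748


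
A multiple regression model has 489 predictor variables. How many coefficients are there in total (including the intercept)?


Total coefficients = number of predictors + 1 (for the intercept).
= 489 + 1 = 490.

490


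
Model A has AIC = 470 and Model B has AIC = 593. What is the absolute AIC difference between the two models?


Compute |470 - 593| = 123.
Model A has the smaller AIC.

123


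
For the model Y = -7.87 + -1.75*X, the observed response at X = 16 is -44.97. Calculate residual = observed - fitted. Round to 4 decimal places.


Fitted value at X = 16 is yhat = -7.87 + -1.75*16 = -35.8700.
Residual = -44.97 - -35.8700 = -9.1000.

-9.1000


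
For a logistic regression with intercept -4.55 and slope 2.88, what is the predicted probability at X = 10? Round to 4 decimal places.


Compute z = -4.55 + (2.88)(10) = 24.2500.
exp(-z) = 0.0000.
P = 1/(1 + 0.0000) = 1.0000.

1.0000


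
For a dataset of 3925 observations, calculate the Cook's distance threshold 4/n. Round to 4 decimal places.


Using the rule of thumb:
Threshold = 4 / 3925 = 0.0010.

0.0010


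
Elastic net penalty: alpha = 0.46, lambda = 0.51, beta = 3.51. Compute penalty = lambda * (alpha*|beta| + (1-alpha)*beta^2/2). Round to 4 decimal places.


L1 component = 0.46 * |3.51| = 1.6146.
L2 component = 0.54 * 3.51^2 / 2 = 3.3264.
Penalty = 0.51 * (1.6146 + 3.3264) = 0.51 * 4.9410 = 2.5199.

2.5199


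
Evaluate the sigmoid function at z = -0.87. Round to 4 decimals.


exp(0.8700) = 2.3869.
1 + exp(-z) = 3.3869.
sigmoid = 1/3.3869 = 0.2953.

0.2953


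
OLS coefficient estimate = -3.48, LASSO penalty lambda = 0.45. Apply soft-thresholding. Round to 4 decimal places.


Check: |-3.48| = 3.48 vs lambda = 0.45.
Since |beta| > lambda, coefficient = sign(beta)*(|beta| - lambda) = -3.0300.
Soft-thresholded coefficient = -3.0300.

-3.0300


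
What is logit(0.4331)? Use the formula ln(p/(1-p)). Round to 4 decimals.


Compute the odds: 0.4331/0.5669 = 0.7640.
Take the natural log: ln(0.7640) = -0.2692.

-0.2692


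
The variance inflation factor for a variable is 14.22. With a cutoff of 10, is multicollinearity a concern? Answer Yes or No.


Check: VIF = 14.22 vs threshold = 10.
Since 14.22 >= 10, the answer is Yes.

Yes


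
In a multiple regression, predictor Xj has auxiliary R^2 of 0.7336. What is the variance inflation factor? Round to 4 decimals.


VIF = 1 / (1 - 0.7336).
= 1 / 0.2664 = 3.7538.

3.7538


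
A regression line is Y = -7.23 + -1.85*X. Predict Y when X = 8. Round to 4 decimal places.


Plug X = 8 into Y = -7.23 + -1.85*X:
Y = -7.23 + -14.8000 = -22.0300.

-22.0300


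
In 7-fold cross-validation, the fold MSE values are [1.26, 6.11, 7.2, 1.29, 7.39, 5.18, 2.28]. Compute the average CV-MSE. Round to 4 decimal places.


Total MSE across folds = 30.7100.
CV-MSE = 30.7100/7 = 4.3871.

4.3871


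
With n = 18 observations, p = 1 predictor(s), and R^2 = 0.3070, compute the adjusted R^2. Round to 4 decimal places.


Adjusted R^2 = 1 - (1 - R^2) * (n-1)/(n-p-1).
(1 - R^2) = 0.6930.
(n-1)/(n-p-1) = 17/16.
(1 - R^2) * (n-1) = 0.6930 * 17 = 11.7810.
Divide by (n-p-1): 11.7810 / 16 = 0.7363.
Adj R^2 = 1 - 0.7363 = 0.2637.

0.2637


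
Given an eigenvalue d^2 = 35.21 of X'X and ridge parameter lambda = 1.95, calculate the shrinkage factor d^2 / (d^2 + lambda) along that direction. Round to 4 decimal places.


Compute the denominator: 35.21 + 1.95 = 37.1600.
Shrinkage factor = 35.21 / 37.1600 = 0.9475.

0.9475


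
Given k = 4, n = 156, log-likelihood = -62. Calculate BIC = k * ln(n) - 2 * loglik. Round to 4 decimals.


k * ln(n) = 4 * ln(156) = 4 * 5.049856 = 20.199424.
-2 * loglik = -2 * (-62) = 124.
BIC = 20.199424 + 124 = 144.199424, which rounds to 144.1994.

144.1994


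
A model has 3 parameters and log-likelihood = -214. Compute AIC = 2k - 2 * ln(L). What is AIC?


AIC = 2k - 2*loglik = 2(3) - 2(-214).
= 6 + 428 = 434.

434


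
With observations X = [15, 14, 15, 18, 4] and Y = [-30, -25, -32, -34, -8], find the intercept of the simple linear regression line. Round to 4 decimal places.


The slope is b1 = -1.9268.
Sample means are xbar = 13.2000 and ybar = -25.8000.
Intercept: b0 = -25.8000 - (-1.9268)(13.2000) = -0.3659.

-0.3659


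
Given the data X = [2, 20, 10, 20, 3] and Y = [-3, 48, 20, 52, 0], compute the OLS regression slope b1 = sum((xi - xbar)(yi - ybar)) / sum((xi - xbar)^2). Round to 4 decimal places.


Calculate xbar = 11.0000, ybar = 23.4000.
S_xx = 308.0000, S_xy = 907.0000.
Using b1 = S_xy / S_xx = 907.0000 / 308.0000, we get b1 = 2.9448.

2.9448


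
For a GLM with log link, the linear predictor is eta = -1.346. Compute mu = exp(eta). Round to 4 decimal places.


mu = exp(eta) = exp(-1.346).
= 0.2603.

0.2603


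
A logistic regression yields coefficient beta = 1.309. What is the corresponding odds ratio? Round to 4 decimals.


Odds ratio = exp(beta) = exp(1.309).
= 3.7025.

3.7025


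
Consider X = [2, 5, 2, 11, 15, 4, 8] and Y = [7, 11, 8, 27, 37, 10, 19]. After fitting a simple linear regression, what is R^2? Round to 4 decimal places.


After computing the OLS fit (b0=1.5518, b1=2.3008):
SSres = 10.7371, SStot = 770.0000.
R^2 = 1 - 10.7371/770.0000 = 0.9861.

0.9861


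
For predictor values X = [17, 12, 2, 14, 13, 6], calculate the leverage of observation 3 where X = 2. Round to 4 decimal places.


Compute xbar = 10.6667 with n = 6 observations.
SXX = 155.3333.
Leverage = 1/6 + (2 - 10.6667)^2/155.3333 = 0.6502.

0.6502


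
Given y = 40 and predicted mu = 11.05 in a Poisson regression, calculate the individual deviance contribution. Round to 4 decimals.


First: ln(40/11.05) = 1.286449.
Then: 40 * 1.286449 = 51.457960.
y - mu = 40 - 11.05 = 28.95.
D = 2(51.457960 - 28.95) = 45.015920, which rounds to 45.0159.

45.0159


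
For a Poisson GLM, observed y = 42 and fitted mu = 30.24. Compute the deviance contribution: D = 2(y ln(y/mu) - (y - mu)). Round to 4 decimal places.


Compute y*ln(y/mu) = 42*ln(42/30.24) = 42*0.328504 = 13.797168.
y - mu = 11.76.
D = 2*(13.797168 - (11.76)) = 4.074336, which rounds to 4.0743.

4.0743


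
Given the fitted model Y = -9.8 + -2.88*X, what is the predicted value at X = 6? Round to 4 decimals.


Plug X = 6 into Y = -9.8 + -2.88*X:
Y = -9.8 + -17.2800 = -27.0800.

-27.0800


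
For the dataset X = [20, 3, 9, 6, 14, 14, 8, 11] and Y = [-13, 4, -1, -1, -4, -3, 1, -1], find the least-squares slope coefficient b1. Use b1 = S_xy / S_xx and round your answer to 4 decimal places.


The sample means are xbar = 10.6250 and ybar = -2.2500.
Compute S_xx = 199.8750 and S_xy = -172.7500.
Slope b1 = S_xy / S_xx = -172.7500 / 199.8750 = -0.8643.

-0.8643


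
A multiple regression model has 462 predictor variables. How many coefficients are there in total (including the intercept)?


Total coefficients = number of predictors + 1 (for the intercept).
= 462 + 1 = 463.

463


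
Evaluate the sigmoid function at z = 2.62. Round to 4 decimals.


exp(-2.6200) = 0.0728.
1 + exp(-z) = 1.0728.
sigmoid = 1/1.0728 = 0.9321.

0.9321


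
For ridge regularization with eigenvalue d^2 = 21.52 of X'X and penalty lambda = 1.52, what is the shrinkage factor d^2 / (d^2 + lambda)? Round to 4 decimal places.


Compute the denominator: 21.52 + 1.52 = 23.0400.
Shrinkage factor = 21.52 / 23.0400 = 0.9340.

0.9340


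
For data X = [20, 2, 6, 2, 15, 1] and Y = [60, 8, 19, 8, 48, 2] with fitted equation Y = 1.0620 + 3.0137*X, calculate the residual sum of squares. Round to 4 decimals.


Compute predicted values, then residuals = yi - yhat_i.
Residuals: [-1.3360, 0.9106, -0.1442, 0.9106, 1.7325, -2.0757].
SSres = sum(residual^2) = 10.7742.

10.7742


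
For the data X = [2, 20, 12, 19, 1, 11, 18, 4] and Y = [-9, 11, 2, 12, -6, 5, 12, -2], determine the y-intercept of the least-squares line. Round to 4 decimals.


First find the slope: b1 = 1.0335.
Means: xbar = 10.8750, ybar = 3.1250.
b0 = ybar - b1 * xbar = 3.1250 - 1.0335 * 10.8750 = -8.1147.

-8.1147


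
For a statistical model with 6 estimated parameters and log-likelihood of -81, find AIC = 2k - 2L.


Compute:
2k = 2*6 = 12.
-2*loglik = -2*(-81) = 162.
AIC = 12 + 162 = 174.

174


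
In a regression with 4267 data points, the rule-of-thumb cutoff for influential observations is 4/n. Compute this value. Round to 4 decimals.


Using the rule of thumb:
Threshold = 4 / 4267 = 0.0009.

0.0009


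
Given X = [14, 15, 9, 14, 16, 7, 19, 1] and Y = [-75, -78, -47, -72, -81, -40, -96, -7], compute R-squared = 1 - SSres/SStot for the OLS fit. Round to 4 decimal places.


Fit the OLS line: b0 = -3.4459, b1 = -4.9309.
SSres = 16.7430.
SStot = 5776.0000.
R^2 = 1 - 16.7430/5776.0000 = 0.9971.

0.9971


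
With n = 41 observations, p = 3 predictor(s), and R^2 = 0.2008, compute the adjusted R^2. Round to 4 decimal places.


Using the formula:
(1 - 0.2008) = 0.7992.
Multiply by 40/37: 0.7992 * 40 = 31.9680, then 31.9680 / 37 = 0.8640.
Adj R^2 = 1 - 0.8640 = 0.1360.

0.1360


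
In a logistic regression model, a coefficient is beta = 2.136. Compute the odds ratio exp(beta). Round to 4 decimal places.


Odds ratio = exp(beta) = exp(2.136).
= 8.4655.

8.4655


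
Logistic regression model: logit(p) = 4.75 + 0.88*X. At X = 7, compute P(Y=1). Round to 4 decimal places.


z = 4.75 + 0.88 * 7 = 10.9100.
Sigmoid: P = 1 / (1 + exp(-10.9100)) = 1.0000.

1.0000


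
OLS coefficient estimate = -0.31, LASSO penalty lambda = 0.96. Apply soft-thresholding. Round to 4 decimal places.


Check: |-0.31| = 0.31 vs lambda = 0.96.
Since |beta| <= lambda, the coefficient is set to 0.
Soft-thresholded coefficient = 0.0000.

0.0000


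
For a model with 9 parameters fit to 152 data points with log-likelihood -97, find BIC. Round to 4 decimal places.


Compute k*ln(n) = 9*ln(152) = 9*5.023881 = 45.214929.
Then -2*loglik = 194.
BIC = 45.214929 + 194 = 239.214929, which rounds to 239.2149.

239.2149


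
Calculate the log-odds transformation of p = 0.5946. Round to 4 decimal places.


1 - p = 0.4054.
p/(1-p) = 1.4667.
logit = ln(1.4667) = 0.3830.

0.3830


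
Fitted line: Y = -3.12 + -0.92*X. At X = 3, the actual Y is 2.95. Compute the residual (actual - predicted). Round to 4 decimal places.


Fitted value at X = 3 is yhat = -3.12 + -0.92*3 = -5.8800.
Residual = 2.95 - -5.8800 = 8.8300.

8.8300


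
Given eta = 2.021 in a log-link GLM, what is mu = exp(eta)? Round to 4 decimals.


Apply the inverse link:
mu = e^2.021 = 7.5459.

7.5459


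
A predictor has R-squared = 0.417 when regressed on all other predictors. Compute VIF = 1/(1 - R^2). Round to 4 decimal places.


VIF = 1 / (1 - 0.417).
= 1 / 0.583 = 1.7153.

1.7153


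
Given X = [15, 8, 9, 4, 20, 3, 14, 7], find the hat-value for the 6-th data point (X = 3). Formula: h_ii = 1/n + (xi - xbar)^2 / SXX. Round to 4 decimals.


Mean of X: xbar = 10.0000.
SXX = 240.0000.
For X = 3: h = 1/8 + (3 - 10.0000)^2/240.0000 = 0.3292.

0.3292
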